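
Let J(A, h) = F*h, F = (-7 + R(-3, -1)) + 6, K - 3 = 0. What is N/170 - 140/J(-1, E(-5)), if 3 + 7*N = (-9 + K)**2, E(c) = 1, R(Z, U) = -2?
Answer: 166699/3570 ≈ 46.694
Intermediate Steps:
K = 3 (K = 3 + 0 = 3)
F = -3 (F = (-7 - 2) + 6 = -9 + 6 = -3)
J(A, h) = -3*h
N = 33/7 (N = -3/7 + (-9 + 3)**2/7 = -3/7 + (1/7)*(-6)**2 = -3/7 + (1/7)*36 = -3/7 + 36/7 = 33/7 ≈ 4.7143)
N/170 - 140/J(-1, E(-5)) = (33/7)/170 - 140/((-3*1)) = (33/7)*(1/170) - 140/(-3) = 33/1190 - 140*(-1/3) = 33/1190 + 140/3 = 166699/3570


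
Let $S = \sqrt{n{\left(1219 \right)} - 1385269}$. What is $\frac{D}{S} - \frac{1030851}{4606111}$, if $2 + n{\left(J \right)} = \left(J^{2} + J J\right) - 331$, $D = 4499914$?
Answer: $- \frac{1030851}{4606111} + \frac{2249957 \sqrt{99145}}{198290} \approx 3572.6$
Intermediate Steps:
$n{\left(J \right)} = -333 + 2 J^{2}$ ($n{\left(J \right)} = -2 - \left(331 - J^{2} - J J\right) = -2 + \left(\left(J^{2} + J^{2}\right) - 331\right) = -2 + \left(2 J^{2} - 331\right) = -2 + \left(-331 + 2 J^{2}\right) = -333 + 2 J^{2}$)
$S = 4 \sqrt{99145}$ ($S = \sqrt{\left(-333 + 2 \cdot 1219^{2}\right) - 1385269} = \sqrt{\left(-333 + 2 \cdot 1485961\right) - 1385269} = \sqrt{\left(-333 + 2971922\right) - 1385269} = \sqrt{2971589 - 1385269} = \sqrt{1586320} = 4 \sqrt{99145} \approx 1259.5$)
$\frac{D}{S} - \frac{1030851}{4606111} = \frac{4499914}{4 \sqrt{99145}} - \frac{1030851}{4606111} = 4499914 \frac{\sqrt{99145}}{396580} - \frac{1030851}{4606111} = \frac{2249957 \sqrt{99145}}{198290} - \frac{1030851}{4606111} = - \frac{1030851}{4606111} + \frac{2249957 \sqrt{99145}}{198290}$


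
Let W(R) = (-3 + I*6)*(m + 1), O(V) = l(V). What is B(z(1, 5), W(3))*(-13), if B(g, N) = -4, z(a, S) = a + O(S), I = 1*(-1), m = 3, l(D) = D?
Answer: 52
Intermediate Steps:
O(V) = V
I = -1
z(a, S) = S + a (z(a, S) = a + S = S + a)
W(R) = -36 (W(R) = (-3 - 1*6)*(3 + 1) = (-3 - 6)*4 = -9*4 = -36)
B(z(1, 5), W(3))*(-13) = -4*(-13) = 52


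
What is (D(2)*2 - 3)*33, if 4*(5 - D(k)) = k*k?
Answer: 165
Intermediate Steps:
D(k) = 5 - k²/4 (D(k) = 5 - k*k/4 = 5 - k²/4)
(D(2)*2 - 3)*33 = ((5 - ¼*2²)*2 - 3)*33 = ((5 - ¼*4)*2 - 3)*33 = ((5 - 1)*2 - 3)*33 = (4*2 - 3)*33 = (8 - 3)*33 = 5*33 = 165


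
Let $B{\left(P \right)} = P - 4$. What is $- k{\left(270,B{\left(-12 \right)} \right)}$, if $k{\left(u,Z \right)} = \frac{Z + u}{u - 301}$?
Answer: $\frac{254}{31} \approx 8.1935$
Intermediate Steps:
$B{\left(P \right)} = -4 + P$ ($B{\left(P \right)} = P - 4 = -4 + P$)
$k{\left(u,Z \right)} = \frac{Z + u}{-301 + u}$
$- k{\left(270,B{\left(-12 \right)} \right)} = - \frac{\left(-4 - 12\right) + 270}{-301 + 270} = - \frac{-16 + 270}{-31} = - \frac{\left(-1\right) 254}{31} = \left(-1\right) \left(- \frac{254}{31}\right) = \frac{254}{31}$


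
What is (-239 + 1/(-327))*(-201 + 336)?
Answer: -3516930/109 ≈ -32265.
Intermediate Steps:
(-239 + 1/(-327))*(-201 + 336) = (-239 - 1/327)*135 = -78154/327*135 = -3516930/109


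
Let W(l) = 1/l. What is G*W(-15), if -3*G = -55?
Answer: -11/9 ≈ -1.2222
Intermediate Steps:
G = 55/3 (G = -⅓*(-55) = 55/3 ≈ 18.333)
G*W(-15) = (55/3)/(-15) = (55/3)*(-1/15) = -11/9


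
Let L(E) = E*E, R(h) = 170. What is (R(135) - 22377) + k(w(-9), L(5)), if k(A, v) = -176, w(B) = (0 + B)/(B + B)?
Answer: -22383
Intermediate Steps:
w(B) = 1/2 (w(B) = B/((2*B)) = B*(1/(2*B)) = 1/2)
L(E) = E**2
(R(135) - 22377) + k(w(-9), L(5)) = (170 - 22377) - 176 = -22207 - 176 = -22383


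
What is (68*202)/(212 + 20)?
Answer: 1717/29 ≈ 59.207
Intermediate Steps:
(68*202)/(212 + 20) = 13736/232 = 13736*(1/232) = 1717/29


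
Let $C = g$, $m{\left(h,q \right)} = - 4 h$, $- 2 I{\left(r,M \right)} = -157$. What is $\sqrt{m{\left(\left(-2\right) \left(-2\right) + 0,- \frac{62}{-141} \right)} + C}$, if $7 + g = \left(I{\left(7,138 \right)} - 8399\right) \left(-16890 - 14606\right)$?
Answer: $\sqrt{262062445} \approx 16188.0$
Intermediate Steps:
$I{\left(r,M \right)} = \frac{157}{2}$ ($I{\left(r,M \right)} = \left(- \frac{1}{2}\right) \left(-157\right) = \frac{157}{2}$)
$g = 262062461$ ($g = -7 + \left(\frac{157}{2} - 8399\right) \left(-16890 - 14606\right) = -7 - -262062468 = -7 + 262062468 = 262062461$)
$C = 262062461$
$\sqrt{m{\left(\left(-2\right) \left(-2\right) + 0,- \frac{62}{-141} \right)} + C} = \sqrt{- 4 \left(\left(-2\right) \left(-2\right) + 0\right) + 262062461} = \sqrt{- 4 \left(4 + 0\right) + 262062461} = \sqrt{\left(-4\right) 4 + 262062461} = \sqrt{-16 + 262062461} = \sqrt{262062445}$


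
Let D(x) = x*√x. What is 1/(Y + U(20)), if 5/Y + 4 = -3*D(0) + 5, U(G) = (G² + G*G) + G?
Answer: 1/825 ≈ 0.0012121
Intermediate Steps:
D(x) = x^(3/2)
U(G) = G + 2*G² (U(G) = (G² + G²) + G = 2*G² + G = G + 2*G²)
Y = 5 (Y = 5/(-4 + (-3*0^(3/2) + 5)) = 5/(-4 + (-3*0 + 5)) = 5/(-4 + (0 + 5)) = 5/(-4 + 5) = 5/1 = 5*1 = 5)
1/(Y + U(20)) = 1/(5 + 20*(1 + 2*20)) = 1/(5 + 20*(1 + 40)) = 1/(5 + 20*41) = 1/(5 + 820) = 1/825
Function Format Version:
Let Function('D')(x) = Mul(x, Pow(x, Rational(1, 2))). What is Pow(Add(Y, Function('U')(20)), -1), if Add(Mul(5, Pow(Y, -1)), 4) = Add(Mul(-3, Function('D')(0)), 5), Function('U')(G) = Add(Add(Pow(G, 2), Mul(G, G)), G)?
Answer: Rational(1, 825) ≈ 0.0012121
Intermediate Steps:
Function('D')(x) = Pow(x, Rational(3, 2))
Function('U')(G) = Add(G, Mul(2, Pow(G, 2))) (Function('U')(G) = Add(Add(Pow(G, 2), Pow(G, 2)), G) = Add(Mul(2, Pow(G, 2)), G) = Add(G, Mul(2, Pow(G, 2))))
Y = 5 (Y = Mul(5, Pow(Add(-4, Add(Mul(-3, Pow(0, Rational(3, 2))), 5)), -1)) = Mul(5, Pow(Add(-4, Add(Mul(-3, 0), 5)), -1)) = Mul(5, Pow(Add(-4, Add(0, 5)), -1)) = Mul(5, Pow(Add(-4, 5), -1)) = Mul(5, Pow(1, -1)) = Mul(5, 1) = 5)
Pow(Add(Y, Function('U')(20)), -1) = Pow(Add(5, Mul(20, Add(1, Mul(2, 20)))), -1) = Pow(Add(5, Mul(20, Add(1, 40))), -1) = Pow(Add(5, Mul(20, 41)), -1) = Pow(Add(5, 820), -1) = Pow(825, -1) = Rational(1, 825)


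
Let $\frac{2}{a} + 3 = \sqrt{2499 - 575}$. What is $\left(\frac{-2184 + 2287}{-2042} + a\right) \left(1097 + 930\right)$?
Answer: $- \frac{374980811}{3910430} + \frac{8108 \sqrt{481}}{1915} \approx -3.0349$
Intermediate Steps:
$a = \frac{2}{-3 + 2 \sqrt{481}}$ ($a = \frac{2}{-3 + \sqrt{2499 - 575}} = \frac{2}{-3 + \sqrt{1924}} = \frac{2}{-3 + 2 \sqrt{481}} \approx 0.048944$)
$\left(\frac{-2184 + 2287}{-2042} + a\right) \left(1097 + 930\right) = \left(\frac{-2184 + 2287}{-2042} + \left(\frac{6}{1915} + \frac{4 \sqrt{481}}{1915}\right)\right) \left(1097 + 930\right) = \left(103 \left(- \frac{1}{2042}\right) + \left(\frac{6}{1915} + \frac{4 \sqrt{481}}{1915}\right)\right) 2027 = \left(- \frac{103}{2042} + \left(\frac{6}{1915} + \frac{4 \sqrt{481}}{1915}\right)\right) 2027 = \left(- \frac{184993}{3910430} + \frac{4 \sqrt{481}}{1915}\right) 2027 = - \frac{374980811}{3910430} + \frac{8108 \sqrt{481}}{1915}$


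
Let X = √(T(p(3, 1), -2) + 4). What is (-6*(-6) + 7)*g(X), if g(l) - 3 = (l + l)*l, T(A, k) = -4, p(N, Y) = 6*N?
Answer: 129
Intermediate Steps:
X = 0 (X = √(-4 + 4) = √0 = 0)
g(l) = 3 + 2*l² (g(l) = 3 + (l + l)*l = 3 + (2*l)*l = 3 + 2*l²)
(-6*(-6) + 7)*g(X) = (-6*(-6) + 7)*(3 + 2*0²) = (36 + 7)*(3 + 2*0) = 43*(3 + 0) = 43*3 = 129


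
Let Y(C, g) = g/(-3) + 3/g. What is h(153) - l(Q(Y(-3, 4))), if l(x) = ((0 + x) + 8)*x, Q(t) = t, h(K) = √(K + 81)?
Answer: 623/144 + 3*√26 ≈ 19.623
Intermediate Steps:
h(K) = √(81 + K)
Y(C, g) = 3/g - g/3 (Y(C, g) = g*(-⅓) + 3/g = -g/3 + 3/g = 3/g - g/3)
l(x) = x*(8 + x) (l(x) = (x + 8)*x = (8 + x)*x = x*(8 + x))
h(153) - l(Q(Y(-3, 4))) = √(81 + 153) - (3/4 - ⅓*4)*(8 + (3/4 - ⅓*4)) = √234 - (3*(¼) - 4/3)*(8 + (3*(¼) - 4/3)) = 3*√26 - (¾ - 4/3)*(8 + (¾ - 4/3)) = 3*√26 - (-7)*(8 - 7/12)/12 = 3*√26 - (-7)*89/(12*12) = 3*√26 - 1*(-623/144) = 3*√26 + 623/144 = 623/144 + 3*√26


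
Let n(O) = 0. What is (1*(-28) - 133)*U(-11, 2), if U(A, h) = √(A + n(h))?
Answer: -161*I*√11 ≈ -533.98*I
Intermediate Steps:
U(A, h) = √A (U(A, h) = √(A + 0) = √A)
(1*(-28) - 133)*U(-11, 2) = (1*(-28) - 133)*√(-11) = (-28 - 133)*(I*√11) = -161*I*√11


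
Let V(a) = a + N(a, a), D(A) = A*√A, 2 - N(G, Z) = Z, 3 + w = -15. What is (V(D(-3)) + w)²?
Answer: 256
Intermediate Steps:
w = -18 (w = -3 - 15 = -18)
N(G, Z) = 2 - Z
D(A) = A^(3/2)
V(a) = 2 (V(a) = a + (2 - a) = 2)
(V(D(-3)) + w)² = (2 - 18)² = (-16)² = 256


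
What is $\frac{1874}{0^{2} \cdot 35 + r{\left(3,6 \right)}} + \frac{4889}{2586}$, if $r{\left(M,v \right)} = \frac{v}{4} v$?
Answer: $\frac{1630055}{7758} \approx 210.11$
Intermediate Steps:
$r{\left(M,v \right)} = \frac{v^{2}}{4}$ ($r{\left(M,v \right)} = v \frac{1}{4} v = \frac{v}{4} v = \frac{v^{2}}{4}$)
$\frac{1874}{0^{2} \cdot 35 + r{\left(3,6 \right)}} + \frac{4889}{2586} = \frac{1874}{0^{2} \cdot 35 + \frac{6^{2}}{4}} + \frac{4889}{2586} = \frac{1874}{0 \cdot 35 + \frac{1}{4} \cdot 36} + 4889 \cdot \frac{1}{2586} = \frac{1874}{0 + 9} + \frac{4889}{2586} = \frac{1874}{9} + \frac{4889}{2586} = \frac{1630055}{7758}$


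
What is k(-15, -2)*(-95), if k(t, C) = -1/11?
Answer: 95/11 ≈ 8.6364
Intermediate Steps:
k(t, C) = -1/11 (k(t, C) = -1*1/11 = -1/11)
k(-15, -2)*(-95) = -1/11*(-95) = 95/11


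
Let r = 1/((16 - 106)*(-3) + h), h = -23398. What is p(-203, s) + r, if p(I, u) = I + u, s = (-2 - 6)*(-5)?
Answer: -3769865/23128 ≈ -163.00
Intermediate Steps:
s = 40 (s = -8*(-5) = 40)
r = -1/23128 (r = 1/((16 - 106)*(-3) - 23398) = 1/(-90*(-3) - 23398) = 1/(270 - 23398) = 1/(-23128) = -1/23128 ≈ -4.3238e-5)
p(-203, s) + r = (-203 + 40) - 1/23128 = -163 - 1/23128 = -3769865/23128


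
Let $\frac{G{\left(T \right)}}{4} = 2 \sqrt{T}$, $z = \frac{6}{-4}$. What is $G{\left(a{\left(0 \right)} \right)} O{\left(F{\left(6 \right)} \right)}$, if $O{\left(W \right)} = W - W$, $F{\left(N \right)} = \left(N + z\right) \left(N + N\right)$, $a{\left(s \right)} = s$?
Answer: $0$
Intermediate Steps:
$z = - \frac{3}{2}$ ($z = 6 \left(- \frac{1}{4}\right) = - \frac{3}{2} \approx -1.5$)
$F{\left(N \right)} = 2 N \left(- \frac{3}{2} + N\right)$ ($F{\left(N \right)} = \left(N - \frac{3}{2}\right) \left(N + N\right) = \left(- \frac{3}{2} + N\right) 2 N = 2 N \left(- \frac{3}{2} + N\right)$)
$O{\left(W \right)} = 0$
$G{\left(T \right)} = 8 \sqrt{T}$ ($G{\left(T \right)} = 4 \cdot 2 \sqrt{T} = 8 \sqrt{T}$)
$G{\left(a{\left(0 \right)} \right)} O{\left(F{\left(6 \right)} \right)} = 8 \sqrt{0} \cdot 0 = 8 \cdot 0 \cdot 0 = 0 \cdot 0 = 0$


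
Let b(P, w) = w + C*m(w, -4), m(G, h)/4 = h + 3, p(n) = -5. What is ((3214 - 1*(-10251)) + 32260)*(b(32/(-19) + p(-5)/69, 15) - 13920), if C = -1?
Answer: -635623225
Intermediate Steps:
m(G, h) = 12 + 4*h (m(G, h) = 4*(h + 3) = 4*(3 + h) = 12 + 4*h)
b(P, w) = 4 + w (b(P, w) = w - (12 + 4*(-4)) = w - (12 - 16) = w - 1*(-4) = w + 4 = 4 + w)
((3214 - 1*(-10251)) + 32260)*(b(32/(-19) + p(-5)/69, 15) - 13920) = ((3214 - 1*(-10251)) + 32260)*((4 + 15) - 13920) = ((3214 + 10251) + 32260)*(19 - 13920) = (13465 + 32260)*(-13901) = 45725*(-13901) = -635623225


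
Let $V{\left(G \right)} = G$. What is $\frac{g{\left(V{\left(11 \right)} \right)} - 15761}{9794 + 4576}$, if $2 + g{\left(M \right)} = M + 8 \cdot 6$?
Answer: $- \frac{7852}{7185} \approx -1.0928$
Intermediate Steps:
$g{\left(M \right)} = 46 + M$ ($g{\left(M \right)} = -2 + \left(M + 8 \cdot 6\right) = -2 + \left(M + 48\right) = -2 + \left(48 + M\right) = 46 + M$)
$\frac{g{\left(V{\left(11 \right)} \right)} - 15761}{9794 + 4576} = \frac{\left(46 + 11\right) - 15761}{9794 + 4576} = \frac{57 - 15761}{14370} = \left(-15704\right) \frac{1}{14370} = - \frac{7852}{7185}$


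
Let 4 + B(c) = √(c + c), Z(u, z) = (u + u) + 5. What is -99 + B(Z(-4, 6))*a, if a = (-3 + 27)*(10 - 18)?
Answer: 669 - 192*I*√6 ≈ 669.0 - 470.3*I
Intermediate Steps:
Z(u, z) = 5 + 2*u (Z(u, z) = 2*u + 5 = 5 + 2*u)
B(c) = -4 + √2*√c (B(c) = -4 + √(c + c) = -4 + √(2*c) = -4 + √2*√c)
a = -192 (a = 24*(-8) = -192)
-99 + B(Z(-4, 6))*a = -99 + (-4 + √2*√(5 + 2*(-4)))*(-192) = -99 + (-4 + √2*√(5 - 8))*(-192) = -99 + (-4 + √2*√(-3))*(-192) = -99 + (-4 + √2*(I*√3))*(-192) = -99 + (-4 + I*√6)*(-192) = -99 + (768 - 192*I*√6) = 669 - 192*I*√6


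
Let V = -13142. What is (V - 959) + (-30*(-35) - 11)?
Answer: -13062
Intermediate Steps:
(V - 959) + (-30*(-35) - 11) = (-13142 - 959) + (-30*(-35) - 11) = -14101 + (1050 - 11) = -14101 + 1039 = -13062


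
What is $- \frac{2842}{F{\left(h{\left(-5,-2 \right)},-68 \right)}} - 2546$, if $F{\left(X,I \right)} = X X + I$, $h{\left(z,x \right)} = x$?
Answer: $- \frac{80051}{32} \approx -2501.6$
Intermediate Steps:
$F{\left(X,I \right)} = I + X^{2}$ ($F{\left(X,I \right)} = X^{2} + I = I + X^{2}$)
$- \frac{2842}{F{\left(h{\left(-5,-2 \right)},-68 \right)}} - 2546 = - \frac{2842}{-68 + \left(-2\right)^{2}} - 2546 = - \frac{2842}{-68 + 4} - 2546 = - \frac{2842}{-64} - 2546 = \left(-2842\right) \left(- \frac{1}{64}\right) - 2546 = \frac{1421}{32} - 2546 = - \frac{80051}{32}$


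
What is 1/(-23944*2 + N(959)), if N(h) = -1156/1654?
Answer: -827/39603954 ≈ -2.0882e-5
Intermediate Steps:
N(h) = -578/827 (N(h) = -1156*1/1654 = -578/827)
1/(-23944*2 + N(959)) = 1/(-23944*2 - 578/827) = 1/(-47888 - 578/827) = 1/(-39603954/827) = -827/39603954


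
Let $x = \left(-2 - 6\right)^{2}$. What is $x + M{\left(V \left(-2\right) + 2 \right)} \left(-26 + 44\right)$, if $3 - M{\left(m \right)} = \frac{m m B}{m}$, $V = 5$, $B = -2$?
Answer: $-170$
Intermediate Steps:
$M{\left(m \right)} = 3 + 2 m$ ($M{\left(m \right)} = 3 - \frac{m m \left(-2\right)}{m} = 3 - \frac{m^{2} \left(-2\right)}{m} = 3 - \frac{\left(-2\right) m^{2}}{m} = 3 - - 2 m = 3 + 2 m$)
$x = 64$ ($x = \left(-8\right)^{2} = 64$)
$x + M{\left(V \left(-2\right) + 2 \right)} \left(-26 + 44\right) = 64 + \left(3 + 2 \left(5 \left(-2\right) + 2\right)\right) \left(-26 + 44\right) = 64 + \left(3 + 2 \left(-10 + 2\right)\right) 18 = 64 + \left(3 + 2 \left(-8\right)\right) 18 = 64 + \left(3 - 16\right) 18 = 64 - 234 = -170$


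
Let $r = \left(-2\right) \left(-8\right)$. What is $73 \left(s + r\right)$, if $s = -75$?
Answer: $-4307$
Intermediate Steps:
$r = 16$
$73 \left(s + r\right) = 73 \left(-75 + 16\right) = 73 \left(-59\right) = -4307$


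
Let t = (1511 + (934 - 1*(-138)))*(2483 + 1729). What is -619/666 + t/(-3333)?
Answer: -2415958021/739926 ≈ -3265.1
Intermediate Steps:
t = 10879596 (t = (1511 + (934 + 138))*4212 = (1511 + 1072)*4212 = 2583*4212 = 10879596)
-619/666 + t/(-3333) = -619/666 + 10879596/(-3333) = -619*1/666 + 10879596*(-1/3333) = -619/666 - 3626532/1111 = -2415958021/739926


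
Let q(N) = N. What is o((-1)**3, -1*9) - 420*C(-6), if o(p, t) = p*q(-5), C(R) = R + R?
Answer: 5045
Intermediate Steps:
C(R) = 2*R
o(p, t) = -5*p (o(p, t) = p*(-5) = -5*p)
o((-1)**3, -1*9) - 420*C(-6) = -5*(-1)**3 - 840*(-6) = -5*(-1) - 420*(-12) = 5 + 5040 = 5045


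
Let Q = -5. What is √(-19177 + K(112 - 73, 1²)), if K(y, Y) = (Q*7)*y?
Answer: I*√20542 ≈ 143.32*I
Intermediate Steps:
K(y, Y) = -35*y (K(y, Y) = (-5*7)*y = -35*y)
√(-19177 + K(112 - 73, 1²)) = √(-19177 - 35*(112 - 73)) = √(-19177 - 35*39) = √(-19177 - 1365) = √(-20542) = I*√20542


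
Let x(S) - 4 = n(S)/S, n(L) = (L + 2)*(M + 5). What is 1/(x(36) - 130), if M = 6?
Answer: -18/2059 ≈ -0.0087421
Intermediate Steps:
n(L) = 22 + 11*L (n(L) = (L + 2)*(6 + 5) = (2 + L)*11 = 22 + 11*L)
x(S) = 4 + (22 + 11*S)/S
1/(x(36) - 130) = 1/((15 + 22/36) - 130) = 1/((15 + 22*(1/36)) - 130) = 1/((15 + 11/18) - 130) = 1/(281/18 - 130) = 1/(-2059/18) = -18/2059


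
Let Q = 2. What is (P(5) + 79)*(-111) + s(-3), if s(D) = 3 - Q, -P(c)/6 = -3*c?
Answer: -18758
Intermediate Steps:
P(c) = 18*c (P(c) = -(-18)*c = 18*c)
s(D) = 1 (s(D) = 3 - 1*2 = 3 - 2 = 1)
(P(5) + 79)*(-111) + s(-3) = (18*5 + 79)*(-111) + 1 = (90 + 79)*(-111) + 1 = 169*(-111) + 1 = -18759 + 1 = -18758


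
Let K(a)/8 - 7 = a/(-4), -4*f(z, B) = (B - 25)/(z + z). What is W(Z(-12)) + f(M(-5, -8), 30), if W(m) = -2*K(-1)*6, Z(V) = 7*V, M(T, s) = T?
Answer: -5567/8 ≈ -695.88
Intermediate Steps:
f(z, B) = -(-25 + B)/(8*z) (f(z, B) = -(B - 25)/(4*(z + z)) = -(-25 + B)/(4*(2*z)) = -(-25 + B)*1/(2*z)/4 = -(-25 + B)/(8*z))
K(a) = 56 - 2*a (K(a) = 56 + 8*(a/(-4)) = 56 + 8*(a*(-1/4)) = 56 + 8*(-a/4) = 56 - 2*a)
W(m) = -696 (W(m) = -2*(56 - 2*(-1))*6 = -2*(56 + 2)*6 = -2*58*6 = -116*6 = -696)
W(Z(-12)) + f(M(-5, -8), 30) = -696 + (1/8)*(25 - 1*30)/(-5) = -696 + (1/8)*(-1/5)*(25 - 30) = -696 + (1/8)*(-1/5)*(-5) = -696 + 1/8 = -5567/8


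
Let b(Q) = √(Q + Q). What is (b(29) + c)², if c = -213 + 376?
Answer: (163 + √58)² ≈ 29110.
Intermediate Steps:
c = 163
b(Q) = √2*√Q (b(Q) = √(2*Q) = √2*√Q)
(b(29) + c)² = (√2*√29 + 163)² = (√58 + 163)² = (163 + √58)²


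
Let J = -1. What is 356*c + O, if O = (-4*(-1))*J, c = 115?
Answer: 40936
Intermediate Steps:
O = -4 (O = -4*(-1)*(-1) = 4*(-1) = -4)
356*c + O = 356*115 - 4 = 40940 - 4 = 40936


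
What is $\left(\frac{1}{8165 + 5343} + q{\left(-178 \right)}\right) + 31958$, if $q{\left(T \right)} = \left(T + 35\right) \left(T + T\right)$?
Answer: $\frac{1119353929}{13508} \approx 82866.0$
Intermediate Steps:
$q{\left(T \right)} = 2 T \left(35 + T\right)$ ($q{\left(T \right)} = \left(35 + T\right) 2 T = 2 T \left(35 + T\right)$)
$\left(\frac{1}{8165 + 5343} + q{\left(-178 \right)}\right) + 31958 = \left(\frac{1}{8165 + 5343} + 2 \left(-178\right) \left(35 - 178\right)\right) + 31958 = \left(\frac{1}{13508} + 2 \left(-178\right) \left(-143\right)\right) + 31958 = \left(\frac{1}{13508} + 50908\right) + 31958 = \frac{687665265}{13508} + 31958 = \frac{1119353929}{13508}$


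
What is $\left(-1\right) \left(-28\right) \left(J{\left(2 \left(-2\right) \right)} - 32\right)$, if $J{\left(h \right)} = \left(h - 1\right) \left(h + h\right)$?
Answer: $224$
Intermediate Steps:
$J{\left(h \right)} = 2 h \left(-1 + h\right)$ ($J{\left(h \right)} = \left(-1 + h\right) 2 h = 2 h \left(-1 + h\right)$)
$\left(-1\right) \left(-28\right) \left(J{\left(2 \left(-2\right) \right)} - 32\right) = \left(-1\right) \left(-28\right) \left(2 \cdot 2 \left(-2\right) \left(-1 + 2 \left(-2\right)\right) - 32\right) = 28 \left(2 \left(-4\right) \left(-1 - 4\right) - 32\right) = 28 \left(2 \left(-4\right) \left(-5\right) - 32\right) = 28 \left(40 - 32\right) = 28 \cdot 8 = 224$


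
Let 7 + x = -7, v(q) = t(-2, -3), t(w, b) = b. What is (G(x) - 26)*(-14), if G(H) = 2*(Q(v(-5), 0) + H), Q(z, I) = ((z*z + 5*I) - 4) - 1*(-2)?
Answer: 560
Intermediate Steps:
v(q) = -3
x = -14 (x = -7 - 7 = -14)
Q(z, I) = -2 + z² + 5*I (Q(z, I) = ((z² + 5*I) - 4) + 2 = (-4 + z² + 5*I) + 2 = -2 + z² + 5*I)
G(H) = 14 + 2*H (G(H) = 2*((-2 + (-3)² + 5*0) + H) = 2*((-2 + 9 + 0) + H) = 2*(7 + H) = 14 + 2*H)
(G(x) - 26)*(-14) = ((14 + 2*(-14)) - 26)*(-14) = ((14 - 28) - 26)*(-14) = (-14 - 26)*(-14) = -40*(-14) = 560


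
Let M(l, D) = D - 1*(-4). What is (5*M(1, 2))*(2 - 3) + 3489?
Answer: 3459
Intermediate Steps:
M(l, D) = 4 + D (M(l, D) = D + 4 = 4 + D)
(5*M(1, 2))*(2 - 3) + 3489 = (5*(4 + 2))*(2 - 3) + 3489 = (5*6)*(-1) + 3489 = 30*(-1) + 3489 = -30 + 3489 = 3459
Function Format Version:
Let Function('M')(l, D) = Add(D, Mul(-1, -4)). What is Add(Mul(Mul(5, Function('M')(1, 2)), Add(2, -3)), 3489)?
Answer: 3459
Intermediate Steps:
Function('M')(l, D) = Add(4, D) (Function('M')(l, D) = Add(D, 4) = Add(4, D))
Add(Mul(Mul(5, Function('M')(1, 2)), Add(2, -3)), 3489) = Add(Mul(Mul(5, Add(4, 2)), Add(2, -3)), 3489) = Add(Mul(Mul(5, 6), -1), 3489) = Add(Mul(30, -1), 3489) = Add(-30, 3489) = 3459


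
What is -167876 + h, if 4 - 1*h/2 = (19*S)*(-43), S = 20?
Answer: -135188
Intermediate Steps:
h = 32688 (h = 8 - 2*19*20*(-43) = 8 - 760*(-43) = 8 - 2*(-16340) = 8 + 32680 = 32688)
-167876 + h = -167876 + 32688 = -135188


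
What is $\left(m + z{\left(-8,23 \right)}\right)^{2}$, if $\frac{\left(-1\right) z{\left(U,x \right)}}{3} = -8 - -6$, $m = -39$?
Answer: $1089$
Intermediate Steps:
$z{\left(U,x \right)} = 6$ ($z{\left(U,x \right)} = - 3 \left(-8 - -6\right) = - 3 \left(-8 + 6\right) = \left(-3\right) \left(-2\right) = 6$)
$\left(m + z{\left(-8,23 \right)}\right)^{2} = \left(-39 + 6\right)^{2} = \left(-33\right)^{2} = 1089$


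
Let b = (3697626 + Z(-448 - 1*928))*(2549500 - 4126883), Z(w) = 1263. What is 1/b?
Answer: -1/5834564627487 ≈ -1.7139e-13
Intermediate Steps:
b = -5834564627487 (b = (3697626 + 1263)*(2549500 - 4126883) = 3698889*(-1577383) = -5834564627487)
1/b = 1/(-5834564627487) = -1/5834564627487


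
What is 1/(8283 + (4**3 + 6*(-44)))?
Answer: 1/8083 ≈ 0.00012372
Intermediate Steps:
1/(8283 + (4**3 + 6*(-44))) = 1/(8283 + (64 - 264)) = 1/(8283 - 200) = 1/8083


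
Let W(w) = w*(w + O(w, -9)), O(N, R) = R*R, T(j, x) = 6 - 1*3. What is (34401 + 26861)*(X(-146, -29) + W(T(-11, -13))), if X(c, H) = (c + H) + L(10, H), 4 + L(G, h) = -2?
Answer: 4349602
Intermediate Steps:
L(G, h) = -6 (L(G, h) = -4 - 2 = -6)
X(c, H) = -6 + H + c (X(c, H) = (c + H) - 6 = (H + c) - 6 = -6 + H + c)
T(j, x) = 3 (T(j, x) = 6 - 3 = 3)
O(N, R) = R²
W(w) = w*(81 + w) (W(w) = w*(w + (-9)²) = w*(w + 81) = w*(81 + w))
(34401 + 26861)*(X(-146, -29) + W(T(-11, -13))) = (34401 + 26861)*((-6 - 29 - 146) + 3*(81 + 3)) = 61262*(-181 + 3*84) = 61262*(-181 + 252) = 61262*71 = 4349602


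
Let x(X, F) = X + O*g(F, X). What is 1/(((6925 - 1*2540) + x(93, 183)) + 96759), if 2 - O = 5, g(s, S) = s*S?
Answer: 1/50180 ≈ 1.9928e-5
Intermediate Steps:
g(s, S) = S*s
O = -3 (O = 2 - 1*5 = 2 - 5 = -3)
x(X, F) = X - 3*F*X (x(X, F) = X - 3*X*F = X - 3*F*X)
1/(((6925 - 1*2540) + x(93, 183)) + 96759) = 1/(((6925 - 1*2540) + 93*(1 - 3*183)) + 96759) = 1/(((6925 - 2540) + 93*(1 - 549)) + 96759) = 1/((4385 + 93*(-548)) + 96759) = 1/((4385 - 50964) + 96759) = 1/(-46579 + 96759) = 1/50180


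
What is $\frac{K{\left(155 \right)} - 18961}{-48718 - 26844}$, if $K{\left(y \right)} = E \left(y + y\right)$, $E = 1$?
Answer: $\frac{18651}{75562} \approx 0.24683$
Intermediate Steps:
$K{\left(y \right)} = 2 y$ ($K{\left(y \right)} = 1 \left(y + y\right) = 1 \cdot 2 y = 2 y$)
$\frac{K{\left(155 \right)} - 18961}{-48718 - 26844} = \frac{2 \cdot 155 - 18961}{-48718 - 26844} = \frac{310 - 18961}{-75562} = \left(-18651\right) \left(- \frac{1}{75562}\right) = \frac{18651}{75562}$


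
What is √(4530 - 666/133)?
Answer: 4*√5002662/133 ≈ 67.268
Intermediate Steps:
√(4530 - 666/133) = √(601824/133) = 4*√5002662/133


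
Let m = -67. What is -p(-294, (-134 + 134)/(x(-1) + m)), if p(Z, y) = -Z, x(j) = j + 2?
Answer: -294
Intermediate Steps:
x(j) = 2 + j
-p(-294, (-134 + 134)/(x(-1) + m)) = -(-1)*(-294) = -1*294 = -294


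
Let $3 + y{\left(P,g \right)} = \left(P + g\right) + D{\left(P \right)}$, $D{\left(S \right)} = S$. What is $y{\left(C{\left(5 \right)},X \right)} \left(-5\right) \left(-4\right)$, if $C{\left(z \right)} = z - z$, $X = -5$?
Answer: $-160$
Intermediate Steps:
$C{\left(z \right)} = 0$
$y{\left(P,g \right)} = -3 + g + 2 P$ ($y{\left(P,g \right)} = -3 + \left(\left(P + g\right) + P\right) = -3 + \left(g + 2 P\right) = -3 + g + 2 P$)
$y{\left(C{\left(5 \right)},X \right)} \left(-5\right) \left(-4\right) = \left(-3 - 5 + 2 \cdot 0\right) \left(-5\right) \left(-4\right) = \left(-3 - 5 + 0\right) \left(-5\right) \left(-4\right) = \left(-8\right) \left(-5\right) \left(-4\right) = 40 \left(-4\right) = -160$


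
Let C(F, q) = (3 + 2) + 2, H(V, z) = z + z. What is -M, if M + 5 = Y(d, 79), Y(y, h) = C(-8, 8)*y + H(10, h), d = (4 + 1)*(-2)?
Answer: -83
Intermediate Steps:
H(V, z) = 2*z
C(F, q) = 7 (C(F, q) = 5 + 2 = 7)
d = -10 (d = 5*(-2) = -10)
Y(y, h) = 2*h + 7*y (Y(y, h) = 7*y + 2*h = 2*h + 7*y)
M = 83 (M = -5 + (2*79 + 7*(-10)) = -5 + (158 - 70) = -5 + 88 = 83)
-M = -1*83 = -83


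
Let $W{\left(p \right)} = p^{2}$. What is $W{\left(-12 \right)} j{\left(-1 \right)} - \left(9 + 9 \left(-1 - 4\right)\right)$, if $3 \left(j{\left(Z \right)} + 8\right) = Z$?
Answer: $-1164$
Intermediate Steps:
$j{\left(Z \right)} = -8 + \frac{Z}{3}$
$W{\left(-12 \right)} j{\left(-1 \right)} - \left(9 + 9 \left(-1 - 4\right)\right) = \left(-12\right)^{2} \left(-8 + \frac{1}{3} \left(-1\right)\right) - \left(9 + 9 \left(-1 - 4\right)\right) = 144 \left(-8 - \frac{1}{3}\right) - \left(9 + 9 \left(-1 - 4\right)\right) = 144 \left(- \frac{25}{3}\right) - -36 = -1200 + \left(-9 + 45\right) = -1200 + 36 = -1164$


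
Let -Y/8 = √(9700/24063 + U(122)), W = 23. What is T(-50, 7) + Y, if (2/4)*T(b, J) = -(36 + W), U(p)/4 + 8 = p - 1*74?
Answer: -118 - 16*√23219471535/24063 ≈ -219.32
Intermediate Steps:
U(p) = -328 + 4*p (U(p) = -32 + 4*(p - 1*74) = -32 + 4*(p - 74) = -32 + 4*(-74 + p) = -32 + (-296 + 4*p) = -328 + 4*p)
T(b, J) = -118 (T(b, J) = 2*(-(36 + 23)) = 2*(-1*59) = 2*(-59) = -118)
Y = -16*√23219471535/24063 (Y = -8*√(9700/24063 + (-328 + 4*122)) = -8*√(9700*(1/24063) + (-328 + 488)) = -8*√(9700/24063 + 160) = -16*√23219471535/24063 ≈ -101.32)
T(-50, 7) + Y = -118 - 16*√23219471535/24063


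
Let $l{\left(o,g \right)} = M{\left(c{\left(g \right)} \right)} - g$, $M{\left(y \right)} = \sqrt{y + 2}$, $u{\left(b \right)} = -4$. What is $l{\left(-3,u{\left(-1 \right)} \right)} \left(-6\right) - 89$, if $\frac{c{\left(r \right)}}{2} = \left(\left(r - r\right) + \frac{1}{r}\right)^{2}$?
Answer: $-113 - \frac{3 \sqrt{34}}{2} \approx -121.75$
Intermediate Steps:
$c{\left(r \right)} = \frac{2}{r^{2}}$ ($c{\left(r \right)} = 2 \left(\left(r - r\right) + \frac{1}{r}\right)^{2} = 2 \left(0 + \frac{1}{r}\right)^{2} = 2 \left(\frac{1}{r}\right)^{2} = \frac{2}{r^{2}}$)
$M{\left(y \right)} = \sqrt{2 + y}$
$l{\left(o,g \right)} = \sqrt{2 + \frac{2}{g^{2}}} - g$
$l{\left(-3,u{\left(-1 \right)} \right)} \left(-6\right) - 89 = \left(\sqrt{2 + \frac{2}{16}} - -4\right) \left(-6\right) - 89 = \left(\sqrt{2 + 2 \cdot \frac{1}{16}} + 4\right) \left(-6\right) - 89 = \left(\sqrt{2 + \frac{1}{8}} + 4\right) \left(-6\right) - 89 = \left(\sqrt{\frac{17}{8}} + 4\right) \left(-6\right) - 89 = \left(\frac{\sqrt{34}}{4} + 4\right) \left(-6\right) - 89 = \left(4 + \frac{\sqrt{34}}{4}\right) \left(-6\right) - 89 = \left(-24 - \frac{3 \sqrt{34}}{2}\right) - 89 = -113 - \frac{3 \sqrt{34}}{2}$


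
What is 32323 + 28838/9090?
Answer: 146922454/4545 ≈ 32326.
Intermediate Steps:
32323 + 28838/9090 = 32323 + 28838*(1/9090) = 32323 + 14419/4545 = 146922454/4545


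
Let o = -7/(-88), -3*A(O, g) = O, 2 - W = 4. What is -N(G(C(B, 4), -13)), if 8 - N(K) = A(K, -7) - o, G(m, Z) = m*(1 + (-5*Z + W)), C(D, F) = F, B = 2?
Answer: -24661/264 ≈ -93.413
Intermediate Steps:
W = -2 (W = 2 - 1*4 = 2 - 4 = -2)
G(m, Z) = m*(-1 - 5*Z) (G(m, Z) = m*(1 + (-5*Z - 2)) = m*(1 + (-2 - 5*Z)) = m*(-1 - 5*Z))
A(O, g) = -O/3
o = 7/88 (o = -7*(-1/88) = 7/88 ≈ 0.079545)
N(K) = 711/88 + K/3 (N(K) = 8 - (-K/3 - 1*7/88) = 8 - (-K/3 - 7/88) = 8 - (-7/88 - K/3) = 8 + (7/88 + K/3) = 711/88 + K/3)
-N(G(C(B, 4), -13)) = -(711/88 + (-1*4*(1 + 5*(-13)))/3) = -(711/88 + (-1*4*(1 - 65))/3) = -(711/88 + (-1*4*(-64))/3) = -(711/88 + (1/3)*256) = -(711/88 + 256/3) = -1*24661/264 = -24661/264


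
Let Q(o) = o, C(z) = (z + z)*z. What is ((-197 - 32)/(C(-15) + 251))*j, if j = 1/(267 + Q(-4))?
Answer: -229/184363 ≈ -0.0012421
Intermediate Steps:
C(z) = 2*z**2 (C(z) = (2*z)*z = 2*z**2)
j = 1/263 (j = 1/(267 - 4) = 1/263 ≈ 0.0038023)
((-197 - 32)/(C(-15) + 251))*j = ((-197 - 32)/(2*(-15)**2 + 251))*(1/263) = -229/(2*225 + 251)*(1/263) = -229/(450 + 251)*(1/263) = -229/701*(1/263) = -229*1/701*(1/263) = -229/701*1/263 = -229/184363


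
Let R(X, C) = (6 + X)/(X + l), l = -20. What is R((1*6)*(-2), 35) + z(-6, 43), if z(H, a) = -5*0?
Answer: 3/16 ≈ 0.18750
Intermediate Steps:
R(X, C) = (6 + X)/(-20 + X) (R(X, C) = (6 + X)/(X - 20) = (6 + X)/(-20 + X))
z(H, a) = 0
R((1*6)*(-2), 35) + z(-6, 43) = (6 + (1*6)*(-2))/(-20 + (1*6)*(-2)) + 0 = (6 + 6*(-2))/(-20 + 6*(-2)) + 0 = (6 - 12)/(-20 - 12) + 0 = -6/(-32) + 0 = -1/32*(-6) + 0 = 3/16 + 0 = 3/16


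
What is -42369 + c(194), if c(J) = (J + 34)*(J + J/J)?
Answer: 2091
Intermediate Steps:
c(J) = (1 + J)*(34 + J) (c(J) = (34 + J)*(J + 1) = (34 + J)*(1 + J) = (1 + J)*(34 + J))
-42369 + c(194) = -42369 + (34 + 194² + 35*194) = -42369 + (34 + 37636 + 6790) = -42369 + 44460 = 2091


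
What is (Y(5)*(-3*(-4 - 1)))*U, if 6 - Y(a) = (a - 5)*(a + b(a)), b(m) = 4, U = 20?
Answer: 1800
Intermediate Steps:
Y(a) = 6 - (-5 + a)*(4 + a) (Y(a) = 6 - (a - 5)*(a + 4) = 6 - (-5 + a)*(4 + a))
(Y(5)*(-3*(-4 - 1)))*U = ((26 + 5 - 1*5²)*(-3*(-4 - 1)))*20 = ((26 + 5 - 1*25)*(-3*(-5)))*20 = ((26 + 5 - 25)*15)*20 = (6*15)*20 = 90*20 = 1800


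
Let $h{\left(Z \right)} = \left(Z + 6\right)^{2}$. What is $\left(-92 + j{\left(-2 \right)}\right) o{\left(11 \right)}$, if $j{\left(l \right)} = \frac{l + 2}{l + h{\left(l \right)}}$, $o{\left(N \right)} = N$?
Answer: $-1012$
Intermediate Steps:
$h{\left(Z \right)} = \left(6 + Z\right)^{2}$
$j{\left(l \right)} = \frac{2 + l}{l + \left(6 + l\right)^{2}}$ ($j{\left(l \right)} = \frac{l + 2}{l + \left(6 + l\right)^{2}} = \frac{2 + l}{l + \left(6 + l\right)^{2}}$)
$\left(-92 + j{\left(-2 \right)}\right) o{\left(11 \right)} = \left(-92 + \frac{2 - 2}{-2 + \left(6 - 2\right)^{2}}\right) 11 = \left(-92 + \frac{1}{-2 + 4^{2}} \cdot 0\right) 11 = \left(-92 + \frac{1}{-2 + 16} \cdot 0\right) 11 = \left(-92 + \frac{1}{14} \cdot 0\right) 11 = \left(-92 + 0\right) 11 = \left(-92\right) 11 = -1012$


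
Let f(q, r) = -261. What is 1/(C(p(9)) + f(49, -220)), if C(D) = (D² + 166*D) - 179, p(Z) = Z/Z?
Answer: -1/273 ≈ -0.0036630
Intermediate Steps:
p(Z) = 1
C(D) = -179 + D² + 166*D
1/(C(p(9)) + f(49, -220)) = 1/((-179 + 1² + 166*1) - 261) = 1/((-179 + 1 + 166) - 261) = 1/(-12 - 261) = 1/(-273) = -1/273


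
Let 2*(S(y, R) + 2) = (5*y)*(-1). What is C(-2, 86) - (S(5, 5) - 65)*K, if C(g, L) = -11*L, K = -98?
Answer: -8737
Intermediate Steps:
S(y, R) = -2 - 5*y/2 (S(y, R) = -2 + ((5*y)*(-1))/2 = -2 + (-5*y)/2 = -2 - 5*y/2)
C(-2, 86) - (S(5, 5) - 65)*K = -11*86 - ((-2 - 5/2*5) - 65)*(-98) = -946 - ((-2 - 25/2) - 65)*(-98) = -946 - (-29/2 - 65)*(-98) = -946 - (-159)*(-98)/2 = -946 - 1*7791 = -946 - 7791 = -8737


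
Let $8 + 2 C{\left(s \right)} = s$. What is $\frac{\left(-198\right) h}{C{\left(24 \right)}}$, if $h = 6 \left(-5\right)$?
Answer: $\frac{1485}{2} \approx 742.5$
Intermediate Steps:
$h = -30$
$C{\left(s \right)} = -4 + \frac{s}{2}$
$\frac{\left(-198\right) h}{C{\left(24 \right)}} = \frac{\left(-198\right) \left(-30\right)}{-4 + \frac{1}{2} \cdot 24} = \frac{5940}{-4 + 12} = \frac{5940}{8} = 5940 \cdot \frac{1}{8} = \frac{1485}{2}$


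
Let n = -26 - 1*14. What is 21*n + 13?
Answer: -827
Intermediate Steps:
n = -40 (n = -26 - 14 = -40)
21*n + 13 = 21*(-40) + 13 = -840 + 13 = -827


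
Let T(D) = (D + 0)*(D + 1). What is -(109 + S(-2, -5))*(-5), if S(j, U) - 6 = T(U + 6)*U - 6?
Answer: 495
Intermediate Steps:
T(D) = D*(1 + D)
S(j, U) = U*(6 + U)*(7 + U) (S(j, U) = 6 + (((U + 6)*(1 + (U + 6)))*U - 6) = 6 + (((6 + U)*(1 + (6 + U)))*U - 6) = 6 + (((6 + U)*(7 + U))*U - 6) = 6 + (U*(6 + U)*(7 + U) - 6) = 6 + (-6 + U*(6 + U)*(7 + U)) = U*(6 + U)*(7 + U))
-(109 + S(-2, -5))*(-5) = -(109 - 5*(6 - 5)*(7 - 5))*(-5) = -(109 - 5*1*2)*(-5) = -(109 - 10)*(-5) = -99*(-5) = -1*(-495) = 495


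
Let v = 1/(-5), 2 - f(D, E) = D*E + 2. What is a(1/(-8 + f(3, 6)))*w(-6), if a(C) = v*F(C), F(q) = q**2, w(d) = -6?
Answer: 3/1690 ≈ 0.0017751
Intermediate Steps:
f(D, E) = -D*E (f(D, E) = 2 - (D*E + 2) = 2 - (2 + D*E) = 2 + (-2 - D*E) = -D*E)
v = -1/5 ≈ -0.20000
a(C) = -C**2/5
a(1/(-8 + f(3, 6)))*w(-6) = -1/(5*(-8 - 1*3*6)**2)*(-6) = -1/(5*(-8 - 18)**2)*(-6) = -(1/(-26))**2/5*(-6) = -(-1/26)**2/5*(-6) = -1/5*1/676*(-6) = -1/3380*(-6) = 3/1690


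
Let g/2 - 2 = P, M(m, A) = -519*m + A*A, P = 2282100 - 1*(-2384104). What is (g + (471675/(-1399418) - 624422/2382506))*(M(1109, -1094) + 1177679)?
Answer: 1999101970278238396270800/119075777911 ≈ 1.6788e+13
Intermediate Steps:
P = 4666204 (P = 2282100 + 2384104 = 4666204)
M(m, A) = A² - 519*m (M(m, A) = -519*m + A² = A² - 519*m)
g = 9332412 (g = 4 + 2*4666204 = 4 + 9332408 = 9332412)
(g + (471675/(-1399418) - 624422/2382506))*(M(1109, -1094) + 1177679) = (9332412 + (471675/(-1399418) - 624422/2382506))*(((-1094)² - 519*1109) + 1177679) = (9332412 + (471675*(-1/1399418) - 624422*1/2382506))*((1196836 - 575571) + 1177679) = (9332412 + (-471675/1399418 - 312211/1191253))*(621265 + 1177679) = (9332412 - 998797951973/1667060890754)*1798944 = (15557698062805366675/1667060890754)*1798944 = 1999101970278238396270800/119075777911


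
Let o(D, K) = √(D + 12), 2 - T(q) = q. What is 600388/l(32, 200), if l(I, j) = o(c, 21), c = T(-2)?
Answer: 150097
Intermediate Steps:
T(q) = 2 - q
c = 4 (c = 2 - 1*(-2) = 2 + 2 = 4)
o(D, K) = √(12 + D)
l(I, j) = 4 (l(I, j) = √(12 + 4) = √16 = 4)
600388/l(32, 200) = 600388/4 = 600388*(¼) = 150097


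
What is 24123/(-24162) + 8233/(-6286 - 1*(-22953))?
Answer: -67710765/134236018 ≈ -0.50442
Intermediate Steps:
24123/(-24162) + 8233/(-6286 - 1*(-22953)) = 24123*(-1/24162) + 8233/(-6286 + 22953) = -8041/8054 + 8233/16667 = -67710765/134236018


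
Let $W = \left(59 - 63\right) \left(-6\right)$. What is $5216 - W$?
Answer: $5192$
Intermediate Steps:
$W = 24$ ($W = \left(-4\right) \left(-6\right) = 24$)
$5216 - W = 5216 - 24 = 5192$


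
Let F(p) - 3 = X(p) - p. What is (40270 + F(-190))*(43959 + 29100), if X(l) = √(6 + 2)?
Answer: 2956186317 + 146118*√2 ≈ 2.9564e+9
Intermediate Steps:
X(l) = 2*√2 (X(l) = √8 = 2*√2)
F(p) = 3 - p + 2*√2 (F(p) = 3 + (2*√2 - p) = 3 + (-p + 2*√2) = 3 - p + 2*√2)
(40270 + F(-190))*(43959 + 29100) = (40270 + (3 - 1*(-190) + 2*√2))*(43959 + 29100) = (40270 + (3 + 190 + 2*√2))*73059 = (40270 + (193 + 2*√2))*73059 = (40463 + 2*√2)*73059 = 2956186317 + 146118*√2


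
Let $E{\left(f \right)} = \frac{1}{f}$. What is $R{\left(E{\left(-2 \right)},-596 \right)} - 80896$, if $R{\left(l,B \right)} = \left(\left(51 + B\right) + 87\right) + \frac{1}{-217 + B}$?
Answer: $- \frac{66140803}{813} \approx -81354.0$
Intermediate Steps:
$R{\left(l,B \right)} = 138 + B + \frac{1}{-217 + B}$ ($R{\left(l,B \right)} = \left(138 + B\right) + \frac{1}{-217 + B} = 138 + B + \frac{1}{-217 + B}$)
$R{\left(E{\left(-2 \right)},-596 \right)} - 80896 = \frac{-29945 + \left(-596\right)^{2} - -47084}{-217 - 596} - 80896 = \frac{-29945 + 355216 + 47084}{-813} - 80896 = \left(- \frac{1}{813}\right) 372355 - 80896 = - \frac{372355}{813} - 80896 = - \frac{66140803}{813}$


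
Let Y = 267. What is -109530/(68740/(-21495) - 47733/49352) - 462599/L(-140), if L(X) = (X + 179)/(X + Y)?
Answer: -51010877307764639/34464123057 ≈ -1.4801e+6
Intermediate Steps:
L(X) = (179 + X)/(267 + X) (L(X) = (X + 179)/(X + 267) = (179 + X)/(267 + X))
-109530/(68740/(-21495) - 47733/49352) - 462599/L(-140) = -109530/(68740/(-21495) - 47733/49352) - 462599*(267 - 140)/(179 - 140) = -109530/(68740*(-1/21495) - 47733*1/49352) - 462599/(39/127) = -109530/(-13748/4299 - 47733/49352) - 462599/((1/127)*39) = -109530/(-883695463/212164248) - 462599/39/127 = -109530*(-212164248/883695463) - 462599*127/39 = 23238350083440/883695463 - 58750073/39 = -51010877307764639/34464123057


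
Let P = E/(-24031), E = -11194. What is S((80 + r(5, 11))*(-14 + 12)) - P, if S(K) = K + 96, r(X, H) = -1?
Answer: -1501116/24031 ≈ -62.466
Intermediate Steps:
S(K) = 96 + K
P = 11194/24031 (P = -11194/(-24031) = -11194*(-1/24031) = 11194/24031 ≈ 0.46582)
S((80 + r(5, 11))*(-14 + 12)) - P = (96 + (80 - 1)*(-14 + 12)) - 1*11194/24031 = (96 + 79*(-2)) - 11194/24031 = (96 - 158) - 11194/24031 = -62 - 11194/24031 = -1501116/24031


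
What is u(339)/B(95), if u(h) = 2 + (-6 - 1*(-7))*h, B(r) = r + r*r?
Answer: 341/9120 ≈ 0.037390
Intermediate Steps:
B(r) = r + r**2
u(h) = 2 + h (u(h) = 2 + (-6 + 7)*h = 2 + 1*h = 2 + h)
u(339)/B(95) = (2 + 339)/((95*(1 + 95))) = 341/((95*96)) = 341/9120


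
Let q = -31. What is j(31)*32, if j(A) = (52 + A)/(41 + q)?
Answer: 1328/5 ≈ 265.60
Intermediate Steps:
j(A) = 26/5 + A/10 (j(A) = (52 + A)/(41 - 31) = (52 + A)/10 = (52 + A)*(⅒) = 26/5 + A/10)
j(31)*32 = (26/5 + (⅒)*31)*32 = (26/5 + 31/10)*32 = (83/10)*32 = 1328/5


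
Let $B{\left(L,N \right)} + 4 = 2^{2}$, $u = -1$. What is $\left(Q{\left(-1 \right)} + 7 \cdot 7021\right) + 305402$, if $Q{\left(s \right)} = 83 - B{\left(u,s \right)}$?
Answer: $354632$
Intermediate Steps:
$B{\left(L,N \right)} = 0$ ($B{\left(L,N \right)} = -4 + 2^{2} = -4 + 4 = 0$)
$Q{\left(s \right)} = 83$ ($Q{\left(s \right)} = 83 - 0 = 83 + 0 = 83$)
$\left(Q{\left(-1 \right)} + 7 \cdot 7021\right) + 305402 = \left(83 + 7 \cdot 7021\right) + 305402 = \left(83 + 49147\right) + 305402 = 49230 + 305402 = 354632$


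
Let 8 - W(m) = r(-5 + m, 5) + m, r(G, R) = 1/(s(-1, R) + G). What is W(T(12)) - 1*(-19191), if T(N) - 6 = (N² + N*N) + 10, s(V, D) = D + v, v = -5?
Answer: 5649604/299 ≈ 18895.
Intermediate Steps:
s(V, D) = -5 + D (s(V, D) = D - 5 = -5 + D)
r(G, R) = 1/(-5 + G + R) (r(G, R) = 1/((-5 + R) + G) = 1/(-5 + G + R))
T(N) = 16 + 2*N² (T(N) = 6 + ((N² + N*N) + 10) = 6 + ((N² + N²) + 10) = 6 + (2*N² + 10) = 6 + (10 + 2*N²) = 16 + 2*N²)
W(m) = 8 - m - 1/(-5 + m) (W(m) = 8 - (1/(-5 + (-5 + m) + 5) + m) = 8 - (1/(-5 + m) + m) = 8 - (m + 1/(-5 + m)) = 8 + (-m - 1/(-5 + m)) = 8 - m - 1/(-5 + m))
W(T(12)) - 1*(-19191) = (-1 + (-5 + (16 + 2*12²))*(8 - (16 + 2*12²)))/(-5 + (16 + 2*12²)) - 1*(-19191) = (-1 + (-5 + (16 + 2*144))*(8 - (16 + 2*144)))/(-5 + (16 + 2*144)) + 19191 = (-1 + (-5 + (16 + 288))*(8 - (16 + 288)))/(-5 + (16 + 288)) + 19191 = (-1 + (-5 + 304)*(8 - 1*304))/(-5 + 304) + 19191 = (-1 + 299*(8 - 304))/299 + 19191 = (-1 + 299*(-296))/299 + 19191 = (-1 - 88504)/299 + 19191 = (1/299)*(-88505) + 19191 = -88505/299 + 19191 = 5649604/299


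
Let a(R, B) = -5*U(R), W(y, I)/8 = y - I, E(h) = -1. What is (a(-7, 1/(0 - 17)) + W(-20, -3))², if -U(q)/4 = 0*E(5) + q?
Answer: 76176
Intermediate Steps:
W(y, I) = -8*I + 8*y (W(y, I) = 8*(y - I) = -8*I + 8*y)
U(q) = -4*q (U(q) = -4*(0*(-1) + q) = -4*(0 + q) = -4*q)
a(R, B) = 20*R (a(R, B) = -(-20)*R = 20*R)
(a(-7, 1/(0 - 17)) + W(-20, -3))² = (20*(-7) + (-8*(-3) + 8*(-20)))² = (-140 + (24 - 160))² = (-140 - 136)² = (-276)² = 76176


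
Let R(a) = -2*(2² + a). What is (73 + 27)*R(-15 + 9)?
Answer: 400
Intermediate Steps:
R(a) = -8 - 2*a (R(a) = -2*(4 + a) = -8 - 2*a)
(73 + 27)*R(-15 + 9) = (73 + 27)*(-8 - 2*(-15 + 9)) = 100*(-8 - 2*(-6)) = 100*(-8 + 12) = 100*4 = 400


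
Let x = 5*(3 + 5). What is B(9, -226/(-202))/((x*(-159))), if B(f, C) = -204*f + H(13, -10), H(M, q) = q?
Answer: 923/3180 ≈ 0.29025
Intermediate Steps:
x = 40 (x = 5*8 = 40)
B(f, C) = -10 - 204*f (B(f, C) = -204*f - 10 = -10 - 204*f)
B(9, -226/(-202))/((x*(-159))) = (-10 - 204*9)/((40*(-159))) = (-10 - 1836)/(-6360) = -1846*(-1/6360) = 923/3180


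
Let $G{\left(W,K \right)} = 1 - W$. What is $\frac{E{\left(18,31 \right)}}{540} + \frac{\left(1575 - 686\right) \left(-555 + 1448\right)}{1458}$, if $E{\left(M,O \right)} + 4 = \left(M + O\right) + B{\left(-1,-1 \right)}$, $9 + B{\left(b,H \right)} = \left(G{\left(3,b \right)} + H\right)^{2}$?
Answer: $\frac{1587997}{2916} \approx 544.58$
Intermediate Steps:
$B{\left(b,H \right)} = -9 + \left(-2 + H\right)^{2}$ ($B{\left(b,H \right)} = -9 + \left(\left(1 - 3\right) + H\right)^{2} = -9 + \left(-2 + H\right)^{2}$)
$E{\left(M,O \right)} = -4 + M + O$ ($E{\left(M,O \right)} = -4 - \left(9 - M - O - \left(-2 - 1\right)^{2}\right) = -4 - \left(9 - 9 - M - O\right) = -4 + \left(\left(M + O\right) + \left(-9 + 9\right)\right) = -4 + \left(\left(M + O\right) + 0\right) = -4 + \left(M + O\right) = -4 + M + O$)
$\frac{E{\left(18,31 \right)}}{540} + \frac{\left(1575 - 686\right) \left(-555 + 1448\right)}{1458} = \frac{-4 + 18 + 31}{540} + \frac{\left(1575 - 686\right) \left(-555 + 1448\right)}{1458} = 45 \cdot \frac{1}{540} + 889 \cdot 893 \cdot \frac{1}{1458} = \frac{1}{12} + 793877 \cdot \frac{1}{1458} = \frac{1}{12} + \frac{793877}{1458} = \frac{1587997}{2916}$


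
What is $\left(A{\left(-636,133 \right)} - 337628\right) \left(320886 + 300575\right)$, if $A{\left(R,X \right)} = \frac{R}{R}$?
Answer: $-209822013047$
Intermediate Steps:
$A{\left(R,X \right)} = 1$
$\left(A{\left(-636,133 \right)} - 337628\right) \left(320886 + 300575\right) = \left(1 - 337628\right) \left(320886 + 300575\right) = \left(-337627\right) 621461 = -209822013047$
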